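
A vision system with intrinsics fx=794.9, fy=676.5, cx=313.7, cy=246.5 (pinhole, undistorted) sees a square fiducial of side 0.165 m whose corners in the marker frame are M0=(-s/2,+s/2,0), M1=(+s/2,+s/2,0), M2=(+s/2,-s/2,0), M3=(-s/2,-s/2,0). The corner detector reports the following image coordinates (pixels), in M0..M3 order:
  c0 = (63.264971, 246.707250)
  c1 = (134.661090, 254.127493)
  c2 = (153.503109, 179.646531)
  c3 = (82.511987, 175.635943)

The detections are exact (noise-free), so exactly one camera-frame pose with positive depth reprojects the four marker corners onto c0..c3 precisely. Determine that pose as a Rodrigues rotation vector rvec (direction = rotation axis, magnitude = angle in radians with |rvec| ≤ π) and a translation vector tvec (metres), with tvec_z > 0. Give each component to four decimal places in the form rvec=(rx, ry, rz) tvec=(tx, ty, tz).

Intrinsics K: fx=794.9, fy=676.5, cx=313.7, cy=246.5
Marker side s = 0.165 m; corners in marker frame (Z=0):
  M0 = (-0.0825, +0.0825, 0)
  M1 = (+0.0825, +0.0825, 0)
  M2 = (+0.0825, -0.0825, 0)
  M3 = (-0.0825, -0.0825, 0)
Detected image corners:
  c0 = (63.264971, 246.707250) px
  c1 = (134.661090, 254.127493) px
  c2 = (153.503109, 179.646531) px
  c3 = (82.511987, 175.635943) px
Planar DLT: solve 8×8 A·h = b for H (H[2,2]=1):
  H  [+401.58296 -127.18311 +107.76133]
  H  [-24.40828 +417.68300 +213.63966]
  H  [-0.27545 -0.10816 +1.00000]
B = K⁻¹H; ‖b₁‖=0.675933, ‖b₂‖=0.675933; λ = 2/(‖b₁‖+‖b₂‖) = 1.479436, sign → tz>0 ⇒ λ=+1.479436
r₁ = λ·B[:,0] = (+0.90823,+0.09511,-0.40751); r₂ = λ·B[:,1] = (-0.17356,+0.97174,-0.16002)
r₃ = r₁×r₂ = (+0.38078,+0.21606,+0.89907); SVD([r₁ r₂ r₃]) → R = UVᵀ:
  R  [+0.90823 -0.17356 +0.38078]
  R  [+0.09511 +0.97174 +0.21606]
  R  [-0.40751 -0.16002 +0.89907]
t = (-0.38328, -0.07186, +1.47944) m
tr R = 2.779038; θ = arccos((tr R − 1)/2) = 0.474505 rad = 27.187°
axis k = ((R−Rᵀ)₃₂, (R−Rᵀ)₁₃, (R−Rᵀ)₂₁) / (2 sinθ) = (-0.411556, +0.862657, +0.294014)
rvec = θ·k = (-0.195286, +0.409335, +0.139511)

rvec=(-0.1953, 0.4093, 0.1395) tvec=(-0.3833, -0.0719, 1.4794)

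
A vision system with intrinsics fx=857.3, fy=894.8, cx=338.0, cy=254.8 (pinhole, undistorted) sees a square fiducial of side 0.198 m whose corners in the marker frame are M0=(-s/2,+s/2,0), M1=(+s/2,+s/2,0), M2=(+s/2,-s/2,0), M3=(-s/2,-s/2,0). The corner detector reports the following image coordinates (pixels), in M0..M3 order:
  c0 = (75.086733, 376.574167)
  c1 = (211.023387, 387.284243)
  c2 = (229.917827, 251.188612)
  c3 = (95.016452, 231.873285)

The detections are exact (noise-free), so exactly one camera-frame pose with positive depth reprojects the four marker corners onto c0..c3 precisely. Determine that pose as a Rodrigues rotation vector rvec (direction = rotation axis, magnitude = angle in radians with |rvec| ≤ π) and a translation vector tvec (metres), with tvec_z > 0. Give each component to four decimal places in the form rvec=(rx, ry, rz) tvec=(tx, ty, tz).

rvec=(0.0357, -0.3950, 0.1415) tvec=(-0.2669, 0.0799, 1.2493)

Intrinsics K: fx=857.3, fy=894.8, cx=338.0, cy=254.8
Marker side s = 0.198 m; corners in marker frame (Z=0):
  M0 = (-0.0990, +0.0990, 0)
  M1 = (+0.0990, +0.0990, 0)
  M2 = (+0.0990, -0.0990, 0)
  M3 = (-0.0990, -0.0990, 0)
Detected image corners:
  c0 = (75.086733, 376.574167) px
  c1 = (211.023387, 387.284243) px
  c2 = (229.917827, 251.188612) px
  c3 = (95.016452, 231.873285) px
Planar DLT: solve 8×8 A·h = b for H (H[2,2]=1):
  H  [+731.13100 -97.09379 +154.82659]
  H  [+172.11766 +710.18681 +311.99911]
  H  [+0.30895 +0.00568 +1.00000]
B = K⁻¹H; ‖b₁‖=0.800462, ‖b₂‖=0.800462; λ = 2/(‖b₁‖+‖b₂‖) = 1.249279, sign → tz>0 ⇒ λ=+1.249279
r₁ = λ·B[:,0] = (+0.91325,+0.13040,+0.38596); r₂ = λ·B[:,1] = (-0.14428,+0.98951,+0.00709)
r₃ = r₁×r₂ = (-0.38099,-0.06216,+0.92249); SVD([r₁ r₂ r₃]) → R = UVᵀ:
  R  [+0.91325 -0.14428 -0.38099]
  R  [+0.13040 +0.98951 -0.06216]
  R  [+0.38596 +0.00709 +0.92249]
t = (-0.26692, +0.07986, +1.24928) m
tr R = 2.825251; θ = arccos((tr R − 1)/2) = 0.421135 rad = 24.129°
axis k = ((R−Rᵀ)₃₂, (R−Rᵀ)₁₃, (R−Rᵀ)₂₁) / (2 sinθ) = (+0.084705, -0.938059, +0.335963)
rvec = θ·k = (+0.035672, -0.395049, +0.141486)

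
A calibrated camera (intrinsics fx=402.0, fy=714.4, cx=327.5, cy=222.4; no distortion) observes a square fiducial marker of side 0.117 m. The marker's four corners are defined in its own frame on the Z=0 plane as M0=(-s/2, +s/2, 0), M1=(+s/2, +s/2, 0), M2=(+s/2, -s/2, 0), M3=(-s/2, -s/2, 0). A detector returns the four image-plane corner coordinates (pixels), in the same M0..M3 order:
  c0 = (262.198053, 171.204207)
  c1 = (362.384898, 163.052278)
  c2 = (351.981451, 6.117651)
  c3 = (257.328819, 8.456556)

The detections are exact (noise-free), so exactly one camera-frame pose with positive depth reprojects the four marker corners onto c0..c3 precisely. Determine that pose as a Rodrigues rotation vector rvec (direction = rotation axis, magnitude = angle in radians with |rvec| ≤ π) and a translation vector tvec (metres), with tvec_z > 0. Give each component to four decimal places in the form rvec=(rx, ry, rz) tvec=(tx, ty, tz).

rvec=(-0.2532, -0.1340, -0.0744) tvec=(-0.0219, -0.0926, 0.4808)

Intrinsics K: fx=402.0, fy=714.4, cx=327.5, cy=222.4
Marker side s = 0.117 m; corners in marker frame (Z=0):
  M0 = (-0.0585, +0.0585, 0)
  M1 = (+0.0585, +0.0585, 0)
  M2 = (+0.0585, -0.0585, 0)
  M3 = (-0.0585, -0.0585, 0)
Detected image corners:
  c0 = (262.198053, 171.204207) px
  c1 = (362.384898, 163.052278) px
  c2 = (351.981451, 6.117651) px
  c3 = (257.328819, 8.456556) px
Planar DLT: solve 8×8 A·h = b for H (H[2,2]=1):
  H  [+922.67898 -91.21300 +309.19787]
  H  [-18.44197 +1321.38277 +84.78468]
  H  [+0.29414 -0.50859 +1.00000]
B = K⁻¹H; ‖b₁‖=2.079843, ‖b₂‖=2.079843; λ = 2/(‖b₁‖+‖b₂‖) = 0.480805, sign → tz>0 ⇒ λ=+0.480805
r₁ = λ·B[:,0] = (+0.98834,-0.05644,+0.14143); r₂ = λ·B[:,1] = (+0.09012,+0.96544,-0.24453)
r₃ = r₁×r₂ = (-0.12274,+0.25443,+0.95927); SVD([r₁ r₂ r₃]) → R = UVᵀ:
  R  [+0.98834 +0.09012 -0.12274]
  R  [-0.05644 +0.96544 +0.25443]
  R  [+0.14143 -0.24453 +0.95927]
t = (-0.02189, -0.09262, +0.48081) m
tr R = 2.913053; θ = arccos((tr R − 1)/2) = 0.295946 rad = 16.956°
axis k = ((R−Rᵀ)₃₂, (R−Rᵀ)₁₃, (R−Rᵀ)₂₁) / (2 sinθ) = (-0.855430, -0.452884, -0.251268)
rvec = θ·k = (-0.253161, -0.134029, -0.074362)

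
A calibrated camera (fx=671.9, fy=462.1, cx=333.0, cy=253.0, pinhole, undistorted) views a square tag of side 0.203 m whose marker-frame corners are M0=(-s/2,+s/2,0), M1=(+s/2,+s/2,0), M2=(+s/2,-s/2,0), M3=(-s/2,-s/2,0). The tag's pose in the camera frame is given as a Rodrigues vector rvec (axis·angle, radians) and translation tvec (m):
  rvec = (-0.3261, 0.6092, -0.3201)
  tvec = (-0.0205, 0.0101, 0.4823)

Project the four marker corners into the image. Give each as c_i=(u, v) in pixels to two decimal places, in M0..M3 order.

c0=(225.15, 384.51) c1=(466.63, 326.65) c2=(387.62, 134.86) c3=(193.46, 218.90)

Intrinsics K: fx=671.9, fy=462.1, cx=333.0, cy=253.0
Marker side s = 0.203 m; corners in marker frame (Z=0):
  M0 = (-0.1015, +0.1015, 0)
  M1 = (+0.1015, +0.1015, 0)
  M2 = (+0.1015, -0.1015, 0)
  M3 = (-0.1015, -0.1015, 0)
rvec = (-0.3261, 0.6092, -0.3201), |rvec| = θ = 0.76153 rad = 43.633°
Rodrigues: sinθ=0.69003, 1−cosθ=0.27622; R = I + sinθ·[k]× + (1−cosθ)·[k]×²:
    [+0.77443 +0.19542 +0.60172]
    [-0.38467 +0.90055 +0.20260]
    [-0.50228 -0.38836 +0.77258]
t = (-0.0205, 0.0101, 0.4823) m
M0: Pc = R·M0+t = (-0.07927, +0.14055, +0.49386); u = 671.9·(-0.07927)/0.49386 + 333.0 = 225.1544, v = 462.1·(+0.14055)/0.49386 + 253.0 = 384.5097
M1: Pc = R·M1+t = (+0.07794, +0.06246, +0.39190); u = 671.9·(+0.07794)/0.39190 + 333.0 = 466.6262, v = 462.1·(+0.06246)/0.39190 + 253.0 = 326.6505
M2: Pc = R·M2+t = (+0.03827, -0.12035, +0.47074); u = 671.9·(+0.03827)/0.47074 + 333.0 = 387.6229, v = 462.1·(-0.12035)/0.47074 + 253.0 = 134.8590
M3: Pc = R·M3+t = (-0.11894, -0.04226, +0.57270); u = 671.9·(-0.11894)/0.57270 + 333.0 = 193.4577, v = 462.1·(-0.04226)/0.57270 + 253.0 = 218.8999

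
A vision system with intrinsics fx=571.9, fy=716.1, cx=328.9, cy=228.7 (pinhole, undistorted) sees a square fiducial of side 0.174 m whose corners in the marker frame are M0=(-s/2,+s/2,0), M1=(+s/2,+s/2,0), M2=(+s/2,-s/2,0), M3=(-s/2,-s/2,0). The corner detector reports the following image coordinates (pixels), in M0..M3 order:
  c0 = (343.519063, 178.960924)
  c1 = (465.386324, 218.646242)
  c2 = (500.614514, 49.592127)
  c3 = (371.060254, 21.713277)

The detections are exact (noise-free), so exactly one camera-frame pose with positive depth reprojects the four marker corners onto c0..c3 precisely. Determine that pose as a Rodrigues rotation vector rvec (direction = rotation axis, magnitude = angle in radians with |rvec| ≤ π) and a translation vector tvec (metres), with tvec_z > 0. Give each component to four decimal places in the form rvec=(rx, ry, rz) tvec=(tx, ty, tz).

rvec=(0.1375, 0.3821, 0.2438) tvec=(0.1169, -0.1167, 0.7566)

Intrinsics K: fx=571.9, fy=716.1, cx=328.9, cy=228.7
Marker side s = 0.174 m; corners in marker frame (Z=0):
  M0 = (-0.0870, +0.0870, 0)
  M1 = (+0.0870, +0.0870, 0)
  M2 = (+0.0870, -0.0870, 0)
  M3 = (-0.0870, -0.0870, 0)
Detected image corners:
  c0 = (343.519063, 178.960924) px
  c1 = (465.386324, 218.646242) px
  c2 = (500.614514, 49.592127) px
  c3 = (371.060254, 21.713277) px
Planar DLT: solve 8×8 A·h = b for H (H[2,2]=1):
  H  [+526.80697 -80.56584 +417.28278]
  H  [+140.37590 +963.87584 +118.21618]
  H  [-0.46464 +0.23543 +1.00000]
B = K⁻¹H; ‖b₁‖=1.321640, ‖b₂‖=1.321640; λ = 2/(‖b₁‖+‖b₂‖) = 0.756636, sign → tz>0 ⇒ λ=+0.756636
r₁ = λ·B[:,0] = (+0.89916,+0.26060,-0.35156); r₂ = λ·B[:,1] = (-0.20903,+0.96155,+0.17813)
r₃ = r₁×r₂ = (+0.38447,-0.08668,+0.91906); SVD([r₁ r₂ r₃]) → R = UVᵀ:
  R  [+0.89916 -0.20903 +0.38447]
  R  [+0.26060 +0.96155 -0.08668]
  R  [-0.35156 +0.17813 +0.91906]
t = (+0.11693, -0.11674, +0.75664) m
tr R = 2.779769; θ = arccos((tr R − 1)/2) = 0.473704 rad = 27.141°
axis k = ((R−Rᵀ)₃₂, (R−Rᵀ)₁₃, (R−Rᵀ)₂₁) / (2 sinθ) = (+0.290246, +0.806721, +0.514740)
rvec = θ·k = (+0.137491, +0.382147, +0.243835)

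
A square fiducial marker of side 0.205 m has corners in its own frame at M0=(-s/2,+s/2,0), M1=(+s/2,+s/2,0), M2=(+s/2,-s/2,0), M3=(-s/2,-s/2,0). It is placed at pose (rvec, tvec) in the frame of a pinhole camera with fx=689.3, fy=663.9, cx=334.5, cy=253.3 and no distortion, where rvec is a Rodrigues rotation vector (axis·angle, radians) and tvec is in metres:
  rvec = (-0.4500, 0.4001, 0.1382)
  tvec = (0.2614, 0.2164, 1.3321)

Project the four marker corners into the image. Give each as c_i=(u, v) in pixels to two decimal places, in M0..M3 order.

c0=(409.77, 404.47) c1=(518.00, 419.13) c2=(529.85, 317.76) c3=(427.12, 309.90)

Intrinsics K: fx=689.3, fy=663.9, cx=334.5, cy=253.3
Marker side s = 0.205 m; corners in marker frame (Z=0):
  M0 = (-0.1025, +0.1025, 0)
  M1 = (+0.1025, +0.1025, 0)
  M2 = (+0.1025, -0.1025, 0)
  M3 = (-0.1025, -0.1025, 0)
rvec = (-0.4500, 0.4001, 0.1382), |rvec| = θ = 0.61780 rad = 35.397°
Rodrigues: sinθ=0.57924, 1−cosθ=0.18485; R = I + sinθ·[k]× + (1−cosθ)·[k]×²:
    [+0.91322 -0.21677 +0.34501]
    [+0.04238 +0.89268 +0.44869]
    [-0.40525 -0.39514 +0.82440]
t = (0.2614, 0.2164, 1.3321) m
M0: Pc = R·M0+t = (+0.14558, +0.30356, +1.33314); u = 689.3·(+0.14558)/1.33314 + 334.5 = 409.7701, v = 663.9·(+0.30356)/1.33314 + 253.3 = 404.4703
M1: Pc = R·M1+t = (+0.33279, +0.31224, +1.25006); u = 689.3·(+0.33279)/1.25006 + 334.5 = 518.0029, v = 663.9·(+0.31224)/1.25006 + 253.3 = 419.1308
M2: Pc = R·M2+t = (+0.37722, +0.12924, +1.33106); u = 689.3·(+0.37722)/1.33106 + 334.5 = 529.8481, v = 663.9·(+0.12924)/1.33106 + 253.3 = 317.7637
M3: Pc = R·M3+t = (+0.19001, +0.12056, +1.41414); u = 689.3·(+0.19001)/1.41414 + 334.5 = 427.1191, v = 663.9·(+0.12056)/1.41414 + 253.3 = 309.8979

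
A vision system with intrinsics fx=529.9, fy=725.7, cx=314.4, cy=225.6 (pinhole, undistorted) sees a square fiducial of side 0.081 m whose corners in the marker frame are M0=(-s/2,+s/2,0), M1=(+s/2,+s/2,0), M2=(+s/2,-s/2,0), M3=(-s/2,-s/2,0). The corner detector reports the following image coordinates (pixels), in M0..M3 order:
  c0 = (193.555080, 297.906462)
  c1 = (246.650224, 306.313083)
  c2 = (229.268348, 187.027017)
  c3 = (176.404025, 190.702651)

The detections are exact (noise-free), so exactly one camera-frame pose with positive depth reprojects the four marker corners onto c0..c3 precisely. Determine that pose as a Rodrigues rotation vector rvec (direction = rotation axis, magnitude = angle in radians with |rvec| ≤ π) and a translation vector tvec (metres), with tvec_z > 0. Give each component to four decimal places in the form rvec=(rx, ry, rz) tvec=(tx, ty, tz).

rvec=(0.2435, 0.7227, -0.0895) tvec=(-0.0986, 0.0143, 0.5012)

Intrinsics K: fx=529.9, fy=725.7, cx=314.4, cy=225.6
Marker side s = 0.081 m; corners in marker frame (Z=0):
  M0 = (-0.0405, +0.0405, 0)
  M1 = (+0.0405, +0.0405, 0)
  M2 = (+0.0405, -0.0405, 0)
  M3 = (-0.0405, -0.0405, 0)
Detected image corners:
  c0 = (193.555080, 297.906462) px
  c1 = (246.650224, 306.313083) px
  c2 = (229.268348, 187.027017) px
  c3 = (176.404025, 190.702651) px
Planar DLT: solve 8×8 A·h = b for H (H[2,2]=1):
  H  [+373.87992 +293.03866 +210.18002]
  H  [-294.94331 +1486.89299 +246.29081]
  H  [-1.32507 +0.37806 +1.00000]
B = K⁻¹H; ‖b₁‖=1.995294, ‖b₂‖=1.995294; λ = 2/(‖b₁‖+‖b₂‖) = 0.501179, sign → tz>0 ⇒ λ=+0.501179
r₁ = λ·B[:,0] = (+0.74764,+0.00276,-0.66410); r₂ = λ·B[:,1] = (+0.16474,+0.96797,+0.18948)
r₃ = r₁×r₂ = (+0.64335,-0.25106,+0.72324); SVD([r₁ r₂ r₃]) → R = UVᵀ:
  R  [+0.74764 +0.16474 +0.64335]
  R  [+0.00276 +0.96797 -0.25106]
  R  [-0.66410 +0.18948 +0.72324]
t = (-0.09857, +0.01429, +0.50118) m
tr R = 2.438842; θ = arccos((tr R − 1)/2) = 0.767828 rad = 43.993°
axis k = ((R−Rᵀ)₃₂, (R−Rᵀ)₁₃, (R−Rᵀ)₂₁) / (2 sinθ) = (+0.317129, +0.941187, -0.116602)
rvec = θ·k = (+0.243500, +0.722670, -0.089530)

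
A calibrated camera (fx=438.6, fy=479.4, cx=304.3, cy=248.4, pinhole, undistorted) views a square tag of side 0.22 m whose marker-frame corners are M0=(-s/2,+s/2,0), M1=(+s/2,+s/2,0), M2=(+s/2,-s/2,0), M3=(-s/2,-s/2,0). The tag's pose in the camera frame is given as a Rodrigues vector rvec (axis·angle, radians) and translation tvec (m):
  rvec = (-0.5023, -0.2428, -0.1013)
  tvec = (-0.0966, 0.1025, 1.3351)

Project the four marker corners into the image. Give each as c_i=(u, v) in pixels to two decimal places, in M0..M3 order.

c0=(239.42, 325.68) c1=(313.25, 319.43) c2=(302.01, 249.26) c3=(233.26, 252.14)

Intrinsics K: fx=438.6, fy=479.4, cx=304.3, cy=248.4
Marker side s = 0.22 m; corners in marker frame (Z=0):
  M0 = (-0.1100, +0.1100, 0)
  M1 = (+0.1100, +0.1100, 0)
  M2 = (+0.1100, -0.1100, 0)
  M3 = (-0.1100, -0.1100, 0)
rvec = (-0.5023, -0.2428, -0.1013), |rvec| = θ = 0.56703 rad = 32.488°
Rodrigues: sinθ=0.53713, 1−cosθ=0.15650; R = I + sinθ·[k]× + (1−cosθ)·[k]×²:
    [+0.96631 +0.15532 -0.20523]
    [-0.03660 +0.87220 +0.48778]
    [+0.25476 -0.46384 +0.84850]
t = (-0.0966, 0.1025, 1.3351) m
M0: Pc = R·M0+t = (-0.18581, +0.20247, +1.25605); u = 438.6·(-0.18581)/1.25605 + 304.3 = 239.4176, v = 479.4·(+0.20247)/1.25605 + 248.4 = 325.6760
M1: Pc = R·M1+t = (+0.02678, +0.19442, +1.31210); u = 438.6·(+0.02678)/1.31210 + 304.3 = 313.2517, v = 479.4·(+0.19442)/1.31210 + 248.4 = 319.4334
M2: Pc = R·M2+t = (-0.00739, +0.00253, +1.41415); u = 438.6·(-0.00739)/1.41415 + 304.3 = 302.0076, v = 479.4·(+0.00253)/1.41415 + 248.4 = 249.2587
M3: Pc = R·M3+t = (-0.21998, +0.01058, +1.35810); u = 438.6·(-0.21998)/1.35810 + 304.3 = 233.2573, v = 479.4·(+0.01058)/1.35810 + 248.4 = 252.1360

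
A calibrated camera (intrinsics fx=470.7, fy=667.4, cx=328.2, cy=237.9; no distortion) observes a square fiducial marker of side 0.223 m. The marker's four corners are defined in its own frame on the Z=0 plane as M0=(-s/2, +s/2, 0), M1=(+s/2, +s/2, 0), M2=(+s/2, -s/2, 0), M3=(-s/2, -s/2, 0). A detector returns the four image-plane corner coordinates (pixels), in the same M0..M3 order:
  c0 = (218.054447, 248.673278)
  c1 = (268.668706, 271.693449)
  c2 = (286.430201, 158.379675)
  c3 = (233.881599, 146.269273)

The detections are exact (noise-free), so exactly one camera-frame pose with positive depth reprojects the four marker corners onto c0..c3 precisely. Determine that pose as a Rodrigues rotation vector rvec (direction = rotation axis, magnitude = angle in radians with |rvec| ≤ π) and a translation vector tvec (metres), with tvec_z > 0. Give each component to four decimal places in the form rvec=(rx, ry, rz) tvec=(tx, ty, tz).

Intrinsics K: fx=470.7, fy=667.4, cx=328.2, cy=237.9
Marker side s = 0.223 m; corners in marker frame (Z=0):
  M0 = (-0.1115, +0.1115, 0)
  M1 = (+0.1115, +0.1115, 0)
  M2 = (+0.1115, -0.1115, 0)
  M3 = (-0.1115, -0.1115, 0)
Detected image corners:
  c0 = (218.054447, 248.673278) px
  c1 = (268.668706, 271.693449) px
  c2 = (286.430201, 158.379675) px
  c3 = (233.881599, 146.269273) px
Planar DLT: solve 8×8 A·h = b for H (H[2,2]=1):
  H  [+116.30694 -70.19261 +250.42707]
  H  [-15.38508 +486.43858 +205.92361]
  H  [-0.45675 +0.01945 +1.00000]
B = K⁻¹H; ‖b₁‖=0.740282, ‖b₂‖=0.740282; λ = 2/(‖b₁‖+‖b₂‖) = 1.350837, sign → tz>0 ⇒ λ=+1.350837
r₁ = λ·B[:,0] = (+0.76399,+0.18879,-0.61699); r₂ = λ·B[:,1] = (-0.21976,+0.97520,+0.02628)
r₃ = r₁×r₂ = (+0.60665,+0.11552,+0.78653); SVD([r₁ r₂ r₃]) → R = UVᵀ:
  R  [+0.76399 -0.21976 +0.60665]
  R  [+0.18879 +0.97520 +0.11552]
  R  [-0.61699 +0.02628 +0.78653]
t = (-0.22320, -0.06472, +1.35084) m
tr R = 2.525716; θ = arccos((tr R − 1)/2) = 0.703074 rad = 40.283°
axis k = ((R−Rᵀ)₃₂, (R−Rᵀ)₁₃, (R−Rᵀ)₂₁) / (2 sinθ) = (-0.069011, +0.946265, +0.315943)
rvec = θ·k = (-0.048520, +0.665295, +0.222132)

rvec=(-0.0485, 0.6653, 0.2221) tvec=(-0.2232, -0.0647, 1.3508)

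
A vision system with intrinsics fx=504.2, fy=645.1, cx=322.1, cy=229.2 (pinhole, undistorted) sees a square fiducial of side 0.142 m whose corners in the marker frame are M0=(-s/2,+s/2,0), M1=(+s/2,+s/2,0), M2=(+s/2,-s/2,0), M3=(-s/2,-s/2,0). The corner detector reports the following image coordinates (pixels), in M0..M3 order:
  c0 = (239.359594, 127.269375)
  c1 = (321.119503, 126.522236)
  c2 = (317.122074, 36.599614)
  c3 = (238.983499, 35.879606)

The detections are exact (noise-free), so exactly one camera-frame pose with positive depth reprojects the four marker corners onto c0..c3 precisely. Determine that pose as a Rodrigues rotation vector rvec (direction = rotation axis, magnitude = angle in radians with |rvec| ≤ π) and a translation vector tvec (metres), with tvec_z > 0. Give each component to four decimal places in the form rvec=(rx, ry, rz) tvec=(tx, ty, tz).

rvec=(-0.2963, -0.0984, -0.0385) tvec=(-0.0760, -0.2071, 0.8988)

Intrinsics K: fx=504.2, fy=645.1, cx=322.1, cy=229.2
Marker side s = 0.142 m; corners in marker frame (Z=0):
  M0 = (-0.0710, +0.0710, 0)
  M1 = (+0.0710, +0.0710, 0)
  M2 = (+0.0710, -0.0710, 0)
  M3 = (-0.0710, -0.0710, 0)
Detected image corners:
  c0 = (239.359594, 127.269375) px
  c1 = (321.119503, 126.522236) px
  c2 = (317.122074, 36.599614) px
  c3 = (238.983499, 35.879606) px
Planar DLT: solve 8×8 A·h = b for H (H[2,2]=1):
  H  [+594.53186 -74.40948 +279.44449]
  H  [+9.31489 +612.10935 +80.53105]
  H  [+0.11392 -0.32210 +1.00000]
B = K⁻¹H; ‖b₁‖=1.112536, ‖b₂‖=1.112536; λ = 2/(‖b₁‖+‖b₂‖) = 0.898847, sign → tz>0 ⇒ λ=+0.898847
r₁ = λ·B[:,0] = (+0.99447,-0.02340,+0.10240); r₂ = λ·B[:,1] = (+0.05230,+0.95574,-0.28952)
r₃ = r₁×r₂ = (-0.09109,+0.29327,+0.95168); SVD([r₁ r₂ r₃]) → R = UVᵀ:
  R  [+0.99447 +0.05230 -0.09109]
  R  [-0.02340 +0.95574 +0.29327]
  R  [+0.10240 -0.28952 +0.95168]
t = (-0.07604, -0.20715, +0.89885) m
tr R = 2.901891; θ = arccos((tr R − 1)/2) = 0.314518 rad = 18.021°
axis k = ((R−Rᵀ)₃₂, (R−Rᵀ)₁₃, (R−Rᵀ)₂₁) / (2 sinθ) = (-0.941930, -0.312725, -0.122357)
rvec = θ·k = (-0.296254, -0.098358, -0.038483)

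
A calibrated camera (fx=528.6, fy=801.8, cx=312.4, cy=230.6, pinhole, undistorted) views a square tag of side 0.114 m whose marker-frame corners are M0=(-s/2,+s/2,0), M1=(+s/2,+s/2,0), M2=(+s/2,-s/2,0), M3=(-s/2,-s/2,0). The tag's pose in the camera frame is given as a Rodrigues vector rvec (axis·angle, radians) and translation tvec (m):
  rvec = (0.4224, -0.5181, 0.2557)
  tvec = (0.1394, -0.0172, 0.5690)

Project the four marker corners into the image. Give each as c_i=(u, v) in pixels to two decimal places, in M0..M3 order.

c0=(380.84, 267.65) c1=(456.17, 283.23) c2=(500.53, 147.52) c3=(424.97, 115.18)

Intrinsics K: fx=528.6, fy=801.8, cx=312.4, cy=230.6
Marker side s = 0.114 m; corners in marker frame (Z=0):
  M0 = (-0.0570, +0.0570, 0)
  M1 = (+0.0570, +0.0570, 0)
  M2 = (+0.0570, -0.0570, 0)
  M3 = (-0.0570, -0.0570, 0)
rvec = (0.4224, -0.5181, 0.2557), |rvec| = θ = 0.71570 rad = 41.007°
Rodrigues: sinθ=0.65615, 1−cosθ=0.24537; R = I + sinθ·[k]× + (1−cosθ)·[k]×²:
    [+0.84010 -0.33925 -0.42325]
    [+0.12959 +0.88321 -0.45071]
    [+0.52673 +0.32379 +0.78595]
t = (0.1394, -0.0172, 0.5690) m
M0: Pc = R·M0+t = (+0.07218, +0.02576, +0.55743); u = 528.6·(+0.07218)/0.55743 + 312.4 = 380.8436, v = 801.8·(+0.02576)/0.55743 + 230.6 = 267.6475
M1: Pc = R·M1+t = (+0.16795, +0.04053, +0.61748); u = 528.6·(+0.16795)/0.61748 + 312.4 = 456.1739, v = 801.8·(+0.04053)/0.61748 + 230.6 = 283.2283
M2: Pc = R·M2+t = (+0.20662, -0.06016, +0.58057); u = 528.6·(+0.20662)/0.58057 + 312.4 = 500.5280, v = 801.8·(-0.06016)/0.58057 + 230.6 = 147.5202
M3: Pc = R·M3+t = (+0.11085, -0.07493, +0.52052); u = 528.6·(+0.11085)/0.52052 + 312.4 = 424.9725, v = 801.8·(-0.07493)/0.52052 + 230.6 = 115.1794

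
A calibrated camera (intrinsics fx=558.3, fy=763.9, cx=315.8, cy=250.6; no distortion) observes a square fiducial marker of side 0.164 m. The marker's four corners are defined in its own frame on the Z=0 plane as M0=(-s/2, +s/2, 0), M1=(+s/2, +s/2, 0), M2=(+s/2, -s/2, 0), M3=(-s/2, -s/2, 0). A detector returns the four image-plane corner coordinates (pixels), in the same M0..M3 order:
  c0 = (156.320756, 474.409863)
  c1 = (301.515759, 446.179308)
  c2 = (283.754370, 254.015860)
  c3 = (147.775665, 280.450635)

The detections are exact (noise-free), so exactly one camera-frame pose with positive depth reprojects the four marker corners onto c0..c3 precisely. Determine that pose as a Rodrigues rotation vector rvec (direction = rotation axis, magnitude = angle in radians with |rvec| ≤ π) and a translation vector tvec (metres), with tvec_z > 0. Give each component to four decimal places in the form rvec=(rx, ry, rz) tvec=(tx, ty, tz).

rvec=(-0.2606, 0.0183, -0.1403) tvec=(-0.1083, 0.0930, 0.6455)

Intrinsics K: fx=558.3, fy=763.9, cx=315.8, cy=250.6
Marker side s = 0.164 m; corners in marker frame (Z=0):
  M0 = (-0.0820, +0.0820, 0)
  M1 = (+0.0820, +0.0820, 0)
  M2 = (+0.0820, -0.0820, 0)
  M3 = (-0.0820, -0.0820, 0)
Detected image corners:
  c0 = (156.320756, 474.409863) px
  c1 = (301.515759, 446.179308) px
  c2 = (283.754370, 254.015860) px
  c3 = (147.775665, 280.450635) px
Planar DLT: solve 8×8 A·h = b for H (H[2,2]=1):
  H  [+856.34334 -8.67647 +222.12678]
  H  [-166.43820 +1031.79127 +360.59961]
  H  [+0.00012 -0.39974 +1.00000]
B = K⁻¹H; ‖b₁‖=1.549175, ‖b₂‖=1.549175; λ = 2/(‖b₁‖+‖b₂‖) = 0.645505, sign → tz>0 ⇒ λ=+0.645505
r₁ = λ·B[:,0] = (+0.99006,-0.14067,+0.00008); r₂ = λ·B[:,1] = (+0.13593,+0.95653,-0.25804)
r₃ = r₁×r₂ = (+0.03622,+0.25548,+0.96614); SVD([r₁ r₂ r₃]) → R = UVᵀ:
  R  [+0.99006 +0.13593 +0.03622]
  R  [-0.14067 +0.95653 +0.25548]
  R  [+0.00008 -0.25804 +0.96614]
t = (-0.10830, +0.09295, +0.64550) m
tr R = 2.912718; θ = arccos((tr R − 1)/2) = 0.296520 rad = 16.989°
axis k = ((R−Rᵀ)₃₂, (R−Rᵀ)₁₃, (R−Rᵀ)₂₁) / (2 sinθ) = (-0.878725, +0.061845, -0.473304)
rvec = θ·k = (-0.260560, +0.018338, -0.140344)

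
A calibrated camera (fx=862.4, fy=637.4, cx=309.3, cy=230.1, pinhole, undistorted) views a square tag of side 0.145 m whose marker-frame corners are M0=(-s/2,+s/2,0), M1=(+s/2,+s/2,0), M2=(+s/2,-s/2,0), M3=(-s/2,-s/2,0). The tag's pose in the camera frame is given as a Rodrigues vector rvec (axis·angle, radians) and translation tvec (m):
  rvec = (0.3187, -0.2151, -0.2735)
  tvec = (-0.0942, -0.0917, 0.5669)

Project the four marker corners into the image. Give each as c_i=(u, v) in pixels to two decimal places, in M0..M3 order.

c0=(92.36, 225.77) c1=(295.94, 180.42) c2=(242.93, 23.79) c3=(18.29, 66.27)

Intrinsics K: fx=862.4, fy=637.4, cx=309.3, cy=230.1
Marker side s = 0.145 m; corners in marker frame (Z=0):
  M0 = (-0.0725, +0.0725, 0)
  M1 = (+0.0725, +0.0725, 0)
  M2 = (+0.0725, -0.0725, 0)
  M3 = (-0.0725, -0.0725, 0)
rvec = (0.3187, -0.2151, -0.2735), |rvec| = θ = 0.47185 rad = 27.035°
Rodrigues: sinθ=0.45453, 1−cosθ=0.10927; R = I + sinθ·[k]× + (1−cosθ)·[k]×²:
    [+0.94058 +0.22982 -0.24999]
    [-0.29711 +0.91344 -0.27813]
    [+0.16443 +0.33588 +0.92744]
t = (-0.0942, -0.0917, 0.5669) m
M0: Pc = R·M0+t = (-0.14573, -0.00394, +0.57933); u = 862.4·(-0.14573)/0.57933 + 309.3 = 92.3638, v = 637.4·(-0.00394)/0.57933 + 230.1 = 225.7702
M1: Pc = R·M1+t = (-0.00935, -0.04702, +0.60317); u = 862.4·(-0.00935)/0.60317 + 309.3 = 295.9372, v = 637.4·(-0.04702)/0.60317 + 230.1 = 180.4159
M2: Pc = R·M2+t = (-0.04267, -0.17946, +0.55447); u = 862.4·(-0.04267)/0.55447 + 309.3 = 242.9331, v = 637.4·(-0.17946)/0.55447 + 230.1 = 23.7934
M3: Pc = R·M3+t = (-0.17905, -0.13638, +0.53063); u = 862.4·(-0.17905)/0.53063 + 309.3 = 18.2937, v = 637.4·(-0.13638)/0.53063 + 230.1 = 66.2732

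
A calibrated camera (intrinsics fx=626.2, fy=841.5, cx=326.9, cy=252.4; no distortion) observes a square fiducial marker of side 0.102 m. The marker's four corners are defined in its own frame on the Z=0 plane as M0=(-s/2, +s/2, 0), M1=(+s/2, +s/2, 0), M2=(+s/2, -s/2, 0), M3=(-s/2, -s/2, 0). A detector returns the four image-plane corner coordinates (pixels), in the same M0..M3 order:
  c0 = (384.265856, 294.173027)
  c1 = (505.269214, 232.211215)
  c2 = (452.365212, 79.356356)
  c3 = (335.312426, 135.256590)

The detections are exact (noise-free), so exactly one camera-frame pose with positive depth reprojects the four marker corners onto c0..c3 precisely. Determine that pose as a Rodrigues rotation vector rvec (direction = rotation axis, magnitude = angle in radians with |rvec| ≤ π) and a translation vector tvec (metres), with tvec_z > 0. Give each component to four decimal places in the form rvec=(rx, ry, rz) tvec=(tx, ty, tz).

rvec=(-0.2265, -0.0708, -0.3652) tvec=(0.0726, -0.0404, 0.4916)

Intrinsics K: fx=626.2, fy=841.5, cx=326.9, cy=252.4
Marker side s = 0.102 m; corners in marker frame (Z=0):
  M0 = (-0.0510, +0.0510, 0)
  M1 = (+0.0510, +0.0510, 0)
  M2 = (+0.0510, -0.0510, 0)
  M3 = (-0.0510, -0.0510, 0)
Detected image corners:
  c0 = (384.265856, 294.173027) px
  c1 = (505.269214, 232.211215) px
  c2 = (452.365212, 79.356356) px
  c3 = (335.312426, 135.256590) px
Planar DLT: solve 8×8 A·h = b for H (H[2,2]=1):
  H  [+1259.72088 +323.20646 +419.43170]
  H  [-535.94442 +1450.05776 +183.24380]
  H  [+0.22226 -0.42049 +1.00000]
B = K⁻¹H; ‖b₁‖=2.034190, ‖b₂‖=2.034190; λ = 2/(‖b₁‖+‖b₂‖) = 0.491596, sign → tz>0 ⇒ λ=+0.491596
r₁ = λ·B[:,0] = (+0.93190,-0.34587,+0.10926); r₂ = λ·B[:,1] = (+0.36164,+0.90911,-0.20671)
r₃ = r₁×r₂ = (-0.02784,+0.23215,+0.97228); SVD([r₁ r₂ r₃]) → R = UVᵀ:
  R  [+0.93190 +0.36164 -0.02784]
  R  [-0.34587 +0.90911 +0.23215]
  R  [+0.10926 -0.20671 +0.97228]
t = (+0.07264, -0.04040, +0.49160) m
tr R = 2.813294; θ = arccos((tr R − 1)/2) = 0.435530 rad = 24.954°
axis k = ((R−Rᵀ)₃₂, (R−Rᵀ)₁₃, (R−Rᵀ)₂₁) / (2 sinθ) = (-0.520114, -0.162481, -0.838499)
rvec = θ·k = (-0.226525, -0.070765, -0.365191)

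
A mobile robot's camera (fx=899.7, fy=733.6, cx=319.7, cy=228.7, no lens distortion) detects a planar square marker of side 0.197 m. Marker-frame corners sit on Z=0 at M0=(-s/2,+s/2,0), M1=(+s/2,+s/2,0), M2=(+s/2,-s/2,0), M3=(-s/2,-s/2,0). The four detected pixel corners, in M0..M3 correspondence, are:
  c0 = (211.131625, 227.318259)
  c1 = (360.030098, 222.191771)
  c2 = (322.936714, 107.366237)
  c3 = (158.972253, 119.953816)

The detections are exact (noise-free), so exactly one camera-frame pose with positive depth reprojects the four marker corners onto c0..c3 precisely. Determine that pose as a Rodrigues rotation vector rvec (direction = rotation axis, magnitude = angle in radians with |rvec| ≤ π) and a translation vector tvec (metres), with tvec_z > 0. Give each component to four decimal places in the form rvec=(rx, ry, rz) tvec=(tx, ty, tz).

Intrinsics K: fx=899.7, fy=733.6, cx=319.7, cy=228.7
Marker side s = 0.197 m; corners in marker frame (Z=0):
  M0 = (-0.0985, +0.0985, 0)
  M1 = (+0.0985, +0.0985, 0)
  M2 = (+0.0985, -0.0985, 0)
  M3 = (-0.0985, -0.0985, 0)
Detected image corners:
  c0 = (211.131625, 227.318259) px
  c1 = (360.030098, 222.191771) px
  c2 = (322.936714, 107.366237) px
  c3 = (158.972253, 119.953816) px
Planar DLT: solve 8×8 A·h = b for H (H[2,2]=1):
  H  [+714.18768 +378.52193 +262.25282]
  H  [-93.84413 +660.35704 +172.47200]
  H  [-0.29522 +0.57311 +1.00000]
B = K⁻¹H; ‖b₁‖=0.946638, ‖b₂‖=0.946638; λ = 2/(‖b₁‖+‖b₂‖) = 1.056370, sign → tz>0 ⇒ λ=+1.056370
r₁ = λ·B[:,0] = (+0.94937,-0.03791,-0.31186); r₂ = λ·B[:,1] = (+0.22931,+0.76216,+0.60541)
r₃ = r₁×r₂ = (+0.21474,-0.64627,+0.73227); SVD([r₁ r₂ r₃]) → R = UVᵀ:
  R  [+0.94937 +0.22931 +0.21474]
  R  [-0.03791 +0.76216 -0.64627]
  R  [-0.31186 +0.60541 +0.73227]
t = (-0.06745, -0.08097, +1.05637) m
tr R = 2.443805; θ = arccos((tr R − 1)/2) = 0.764249 rad = 43.788°
axis k = ((R−Rᵀ)₃₂, (R−Rᵀ)₁₃, (R−Rᵀ)₂₁) / (2 sinθ) = (+0.904403, +0.380495, -0.193079)
rvec = θ·k = (+0.691189, +0.290793, -0.147560)

rvec=(0.6912, 0.2908, -0.1476) tvec=(-0.0675, -0.0810, 1.0564)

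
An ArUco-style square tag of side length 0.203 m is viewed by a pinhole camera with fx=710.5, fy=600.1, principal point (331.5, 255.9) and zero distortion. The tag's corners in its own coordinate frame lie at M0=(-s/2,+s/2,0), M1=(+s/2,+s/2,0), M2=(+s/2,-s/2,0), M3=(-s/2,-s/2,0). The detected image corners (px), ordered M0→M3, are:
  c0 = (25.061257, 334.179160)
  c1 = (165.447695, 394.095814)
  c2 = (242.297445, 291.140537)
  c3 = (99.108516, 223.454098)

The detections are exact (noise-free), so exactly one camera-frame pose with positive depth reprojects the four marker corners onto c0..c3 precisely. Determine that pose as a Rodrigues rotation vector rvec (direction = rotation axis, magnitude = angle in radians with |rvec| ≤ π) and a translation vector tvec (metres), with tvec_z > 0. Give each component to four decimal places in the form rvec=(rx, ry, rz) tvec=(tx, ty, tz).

Intrinsics K: fx=710.5, fy=600.1, cx=331.5, cy=255.9
Marker side s = 0.203 m; corners in marker frame (Z=0):
  M0 = (-0.1015, +0.1015, 0)
  M1 = (+0.1015, +0.1015, 0)
  M2 = (+0.1015, -0.1015, 0)
  M3 = (-0.1015, -0.1015, 0)
Detected image corners:
  c0 = (25.061257, 334.179160) px
  c1 = (165.447695, 394.095814) px
  c2 = (242.297445, 291.140537) px
  c3 = (99.108516, 223.454098) px
Planar DLT: solve 8×8 A·h = b for H (H[2,2]=1):
  H  [+728.59205 -342.76474 +133.78061]
  H  [+384.62950 +593.77077 +312.63979]
  H  [+0.22773 +0.21855 +1.00000]
B = K⁻¹H; ‖b₁‖=1.092044, ‖b₂‖=1.092044; λ = 2/(‖b₁‖+‖b₂‖) = 0.915714, sign → tz>0 ⇒ λ=+0.915714
r₁ = λ·B[:,0] = (+0.84173,+0.49799,+0.20854); r₂ = λ·B[:,1] = (-0.53514,+0.82072,+0.20013)
r₃ = r₁×r₂ = (-0.07149,-0.28005,+0.95732); SVD([r₁ r₂ r₃]) → R = UVᵀ:
  R  [+0.84173 -0.53514 -0.07149]
  R  [+0.49799 +0.82072 -0.28005]
  R  [+0.20854 +0.20013 +0.95732]
t = (-0.25483, +0.08658, +0.91571) m
tr R = 2.619768; θ = arccos((tr R − 1)/2) = 0.626842 rad = 35.915°
axis k = ((R−Rᵀ)₃₂, (R−Rᵀ)₁₃, (R−Rᵀ)₂₁) / (2 sinθ) = (+0.409298, -0.238691, +0.880626)
rvec = θ·k = (+0.256565, -0.149621, +0.552013)

rvec=(0.2566, -0.1496, 0.5520) tvec=(-0.2548, 0.0866, 0.9157)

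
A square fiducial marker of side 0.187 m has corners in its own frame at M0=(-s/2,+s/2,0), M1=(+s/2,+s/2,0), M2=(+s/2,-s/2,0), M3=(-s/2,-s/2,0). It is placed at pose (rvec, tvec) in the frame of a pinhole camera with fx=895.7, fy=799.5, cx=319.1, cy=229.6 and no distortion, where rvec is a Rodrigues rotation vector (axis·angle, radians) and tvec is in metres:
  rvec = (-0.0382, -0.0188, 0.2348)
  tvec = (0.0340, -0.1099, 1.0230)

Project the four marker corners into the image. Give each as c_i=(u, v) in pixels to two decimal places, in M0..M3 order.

Intrinsics K: fx=895.7, fy=799.5, cx=319.1, cy=229.6
Marker side s = 0.187 m; corners in marker frame (Z=0):
  M0 = (-0.0935, +0.0935, 0)
  M1 = (+0.0935, +0.0935, 0)
  M2 = (+0.0935, -0.0935, 0)
  M3 = (-0.0935, -0.0935, 0)
rvec = (-0.0382, -0.0188, 0.2348), |rvec| = θ = 0.23863 rad = 13.672°
Rodrigues: sinθ=0.23637, 1−cosθ=0.02834; R = I + sinθ·[k]× + (1−cosθ)·[k]×²:
    [+0.97239 -0.23222 -0.02309]
    [+0.23294 +0.97184 +0.03564]
    [+0.01416 -0.04004 +0.99910]
t = (0.0340, -0.1099, 1.0230) m
M0: Pc = R·M0+t = (-0.07863, -0.04081, +1.01793); u = 895.7·(-0.07863)/1.01793 + 319.1 = 249.9110, v = 799.5·(-0.04081)/1.01793 + 229.6 = 197.5452
M1: Pc = R·M1+t = (+0.10321, +0.00275, +1.02058); u = 895.7·(+0.10321)/1.02058 + 319.1 = 409.6773, v = 799.5·(+0.00275)/1.02058 + 229.6 = 231.7515
M2: Pc = R·M2+t = (+0.14663, -0.17899, +1.02807); u = 895.7·(+0.14663)/1.02807 + 319.1 = 446.8518, v = 799.5·(-0.17899)/1.02807 + 229.6 = 90.4063
M3: Pc = R·M3+t = (-0.03521, -0.22255, +1.02542); u = 895.7·(-0.03521)/1.02542 + 319.1 = 288.3479, v = 799.5·(-0.22255)/1.02542 + 229.6 = 56.0848

c0=(249.91, 197.55) c1=(409.68, 231.75) c2=(446.85, 90.41) c3=(288.35, 56.08)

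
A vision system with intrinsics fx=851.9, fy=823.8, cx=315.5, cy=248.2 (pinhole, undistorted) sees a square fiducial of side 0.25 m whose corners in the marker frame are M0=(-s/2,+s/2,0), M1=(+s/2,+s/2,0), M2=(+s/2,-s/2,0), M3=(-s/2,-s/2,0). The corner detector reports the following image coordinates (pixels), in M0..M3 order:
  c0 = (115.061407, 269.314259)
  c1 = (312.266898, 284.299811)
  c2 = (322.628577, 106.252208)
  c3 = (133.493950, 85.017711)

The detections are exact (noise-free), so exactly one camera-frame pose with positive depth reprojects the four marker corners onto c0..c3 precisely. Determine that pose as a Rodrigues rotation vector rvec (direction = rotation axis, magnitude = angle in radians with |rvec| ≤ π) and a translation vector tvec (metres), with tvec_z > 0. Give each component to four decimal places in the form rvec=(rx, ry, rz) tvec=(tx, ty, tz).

Intrinsics K: fx=851.9, fy=823.8, cx=315.5, cy=248.2
Marker side s = 0.25 m; corners in marker frame (Z=0):
  M0 = (-0.1250, +0.1250, 0)
  M1 = (+0.1250, +0.1250, 0)
  M2 = (+0.1250, -0.1250, 0)
  M3 = (-0.1250, -0.1250, 0)
Detected image corners:
  c0 = (115.061407, 269.314259) px
  c1 = (312.266898, 284.299811) px
  c2 = (322.628577, 106.252208) px
  c3 = (133.493950, 85.017711) px
Planar DLT: solve 8×8 A·h = b for H (H[2,2]=1):
  H  [+806.27496 -91.66299 +222.85637]
  H  [+101.27365 +695.45722 +184.63195]
  H  [+0.15353 -0.15568 +1.00000]
B = K⁻¹H; ‖b₁‖=0.905986, ‖b₂‖=0.905986; λ = 2/(‖b₁‖+‖b₂‖) = 1.103770, sign → tz>0 ⇒ λ=+1.103770
r₁ = λ·B[:,0] = (+0.98190,+0.08464,+0.16946); r₂ = λ·B[:,1] = (-0.05512,+0.98358,-0.17184)
r₃ = r₁×r₂ = (-0.18122,+0.15938,+0.97044); SVD([r₁ r₂ r₃]) → R = UVᵀ:
  R  [+0.98190 -0.05512 -0.18122]
  R  [+0.08464 +0.98358 +0.15938]
  R  [+0.16946 -0.17184 +0.97044]
t = (-0.12003, -0.08517, +1.10377) m
tr R = 2.935919; θ = arccos((tr R − 1)/2) = 0.253824 rad = 14.543°
axis k = ((R−Rᵀ)₃₂, (R−Rᵀ)₁₃, (R−Rᵀ)₂₁) / (2 sinθ) = (-0.659523, -0.698274, +0.278287)
rvec = θ·k = (-0.167403, -0.177238, +0.070636)

rvec=(-0.1674, -0.1772, 0.0706) tvec=(-0.1200, -0.0852, 1.1038)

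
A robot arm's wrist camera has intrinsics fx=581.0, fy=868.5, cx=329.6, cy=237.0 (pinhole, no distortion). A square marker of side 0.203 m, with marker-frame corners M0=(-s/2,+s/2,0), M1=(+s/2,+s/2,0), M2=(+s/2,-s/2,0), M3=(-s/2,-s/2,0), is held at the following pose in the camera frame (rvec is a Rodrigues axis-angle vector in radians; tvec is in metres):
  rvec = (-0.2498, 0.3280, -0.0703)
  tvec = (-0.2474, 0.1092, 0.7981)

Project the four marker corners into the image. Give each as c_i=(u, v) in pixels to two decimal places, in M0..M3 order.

Intrinsics K: fx=581.0, fy=868.5, cx=329.6, cy=237.0
Marker side s = 0.203 m; corners in marker frame (Z=0):
  M0 = (-0.1015, +0.1015, 0)
  M1 = (+0.1015, +0.1015, 0)
  M2 = (+0.1015, -0.1015, 0)
  M3 = (-0.1015, -0.1015, 0)
rvec = (-0.2498, 0.3280, -0.0703), |rvec| = θ = 0.41824 rad = 23.963°
Rodrigues: sinθ=0.40615, 1−cosθ=0.08620; R = I + sinθ·[k]× + (1−cosθ)·[k]×²:
    [+0.94455 +0.02789 +0.32717]
    [-0.10864 +0.96682 +0.23122]
    [-0.30987 -0.25394 +0.91624]
t = (-0.2474, 0.1092, 0.7981) m
M0: Pc = R·M0+t = (-0.34044, +0.21836, +0.80378); u = 581.0·(-0.34044)/0.80378 + 329.6 = 83.5165, v = 868.5·(+0.21836)/0.80378 + 237.0 = 472.9423
M1: Pc = R·M1+t = (-0.14870, +0.19630, +0.74087); u = 581.0·(-0.14870)/0.74087 + 329.6 = 212.9907, v = 868.5·(+0.19630)/0.74087 + 237.0 = 467.1213
M2: Pc = R·M2+t = (-0.15436, +0.00004, +0.79242); u = 581.0·(-0.15436)/0.79242 + 329.6 = 216.4248, v = 868.5·(+0.00004)/0.79242 + 237.0 = 237.0449
M3: Pc = R·M3+t = (-0.34610, +0.02210, +0.85533); u = 581.0·(-0.34610)/0.85533 + 329.6 = 94.5015, v = 868.5·(+0.02210)/0.85533 + 237.0 = 259.4355

c0=(83.52, 472.94) c1=(212.99, 467.12) c2=(216.42, 237.04) c3=(94.50, 259.44)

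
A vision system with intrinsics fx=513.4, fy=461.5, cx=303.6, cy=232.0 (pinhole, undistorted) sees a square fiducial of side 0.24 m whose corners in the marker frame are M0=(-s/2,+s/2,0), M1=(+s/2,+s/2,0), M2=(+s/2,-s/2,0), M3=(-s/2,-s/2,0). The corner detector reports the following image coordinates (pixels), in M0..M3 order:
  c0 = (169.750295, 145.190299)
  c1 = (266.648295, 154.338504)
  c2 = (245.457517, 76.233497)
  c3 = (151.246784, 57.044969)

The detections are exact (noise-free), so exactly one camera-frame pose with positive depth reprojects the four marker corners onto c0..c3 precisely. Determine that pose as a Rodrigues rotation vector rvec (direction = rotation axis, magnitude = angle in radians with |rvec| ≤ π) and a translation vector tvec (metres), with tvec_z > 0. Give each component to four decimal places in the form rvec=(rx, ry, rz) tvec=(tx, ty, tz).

Intrinsics K: fx=513.4, fy=461.5, cx=303.6, cy=232.0
Marker side s = 0.24 m; corners in marker frame (Z=0):
  M0 = (-0.1200, +0.1200, 0)
  M1 = (+0.1200, +0.1200, 0)
  M2 = (+0.1200, -0.1200, 0)
  M3 = (-0.1200, -0.1200, 0)
Detected image corners:
  c0 = (169.750295, 145.190299) px
  c1 = (266.648295, 154.338504) px
  c2 = (245.457517, 76.233497) px
  c3 = (151.246784, 57.044969) px
Planar DLT: solve 8×8 A·h = b for H (H[2,2]=1):
  H  [+510.96797 +35.18899 +211.11202]
  H  [+118.30589 +320.12325 +107.51658]
  H  [+0.54245 -0.22985 +1.00000]
B = K⁻¹H; ‖b₁‖=0.865707, ‖b₂‖=0.865707; λ = 2/(‖b₁‖+‖b₂‖) = 1.155126, sign → tz>0 ⇒ λ=+1.155126
r₁ = λ·B[:,0] = (+0.77911,-0.01888,+0.62660); r₂ = λ·B[:,1] = (+0.23618,+0.93473,-0.26550)
r₃ = r₁×r₂ = (-0.58069,+0.35485,+0.73272); SVD([r₁ r₂ r₃]) → R = UVᵀ:
  R  [+0.77911 +0.23618 -0.58069]
  R  [-0.01888 +0.93473 +0.35485]
  R  [+0.62660 -0.26550 +0.73272]
t = (-0.20809, -0.31158, +1.15513) m
tr R = 2.446570; θ = arccos((tr R − 1)/2) = 0.762249 rad = 43.674°
axis k = ((R−Rᵀ)₃₂, (R−Rᵀ)₁₃, (R−Rᵀ)₂₁) / (2 sinθ) = (-0.449172, -0.874150, -0.184678)
rvec = θ·k = (-0.342381, -0.666320, -0.140771)

rvec=(-0.3424, -0.6663, -0.1408) tvec=(-0.2081, -0.3116, 1.1551)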